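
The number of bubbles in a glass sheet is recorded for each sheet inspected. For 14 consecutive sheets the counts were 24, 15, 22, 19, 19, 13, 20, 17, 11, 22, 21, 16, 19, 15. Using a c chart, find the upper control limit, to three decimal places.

c̄ = (24 + 15 + 22 + 19 + 19 + 13 + 20 + 17 + 11 + 22 + 21 + 16 + 19 + 15) / 14 = 253 / 14 = 18.0714
UCL = c̄ + 3√c̄ = 18.0714 + 3 × √18.0714 = 18.0714 + 3 × 4.2511 = 30.8246

30.825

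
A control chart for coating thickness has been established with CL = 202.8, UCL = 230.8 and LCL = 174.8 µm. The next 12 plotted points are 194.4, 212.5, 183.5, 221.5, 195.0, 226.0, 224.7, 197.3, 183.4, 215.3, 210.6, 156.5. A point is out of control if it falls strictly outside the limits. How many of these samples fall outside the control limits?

1

Compare each point to [174.8, 230.8]: sample 12 = 156.5 < LCL.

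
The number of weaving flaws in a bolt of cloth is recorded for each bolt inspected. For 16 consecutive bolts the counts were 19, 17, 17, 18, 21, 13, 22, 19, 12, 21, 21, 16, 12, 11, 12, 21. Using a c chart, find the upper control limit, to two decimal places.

c̄ = (19 + 17 + 17 + 18 + 21 + 13 + 22 + 19 + 12 + 21 + 21 + 16 + 12 + 11 + 12 + 21) / 16 = 272 / 16 = 17.0000
UCL = c̄ + 3√c̄ = 17.0000 + 3 × √17.0000 = 17.0000 + 3 × 4.1231 = 29.3693

29.37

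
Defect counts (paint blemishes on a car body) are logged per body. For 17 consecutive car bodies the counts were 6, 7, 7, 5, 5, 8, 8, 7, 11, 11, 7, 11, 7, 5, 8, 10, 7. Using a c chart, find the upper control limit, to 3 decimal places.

15.943

c̄ = (6 + 7 + 7 + 5 + 5 + 8 + 8 + 7 + 11 + 11 + 7 + 11 + 7 + 5 + 8 + 10 + 7) / 17 = 130 / 17 = 7.6471
UCL = c̄ + 3√c̄ = 7.6471 + 3 × √7.6471 = 7.6471 + 3 × 2.7653 = 15.9431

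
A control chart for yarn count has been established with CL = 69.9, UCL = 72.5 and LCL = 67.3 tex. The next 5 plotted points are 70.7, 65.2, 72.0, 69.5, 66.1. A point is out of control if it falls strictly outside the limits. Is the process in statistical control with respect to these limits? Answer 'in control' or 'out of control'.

out of control

Compare each point to [67.3, 72.5]: sample 2 = 65.2 < LCL; sample 5 = 66.1 < LCL.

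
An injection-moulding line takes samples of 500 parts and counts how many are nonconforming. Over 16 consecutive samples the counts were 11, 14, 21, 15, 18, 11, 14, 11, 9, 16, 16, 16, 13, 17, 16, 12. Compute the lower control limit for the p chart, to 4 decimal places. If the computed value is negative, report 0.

0.0063

p̄ = Σdᵢ / (k·n) = 230 / (16 × 500) = 0.02875
LCL = p̄ − 3·√(p̄(1−p̄)/n) = 0.02875 − 3 × 0.00747 = 0.00633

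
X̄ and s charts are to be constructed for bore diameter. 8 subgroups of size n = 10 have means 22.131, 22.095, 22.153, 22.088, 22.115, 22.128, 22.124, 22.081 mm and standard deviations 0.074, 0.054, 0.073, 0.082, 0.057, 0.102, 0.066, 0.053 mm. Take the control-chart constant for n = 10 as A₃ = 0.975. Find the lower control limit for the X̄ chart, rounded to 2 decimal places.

X̄̄ = (22.131 + 22.095 + 22.153 + 22.088 + 22.115 + 22.128 + 22.124 + 22.081) / 8 = 22.1144
s̄ = (0.074 + 0.054 + 0.073 + 0.082 + 0.057 + 0.102 + 0.066 + 0.053) / 8 = 0.0701
LCL = X̄̄ − A₃·s̄ = 22.1144 − 0.975 × 0.0701 = 22.0460

22.05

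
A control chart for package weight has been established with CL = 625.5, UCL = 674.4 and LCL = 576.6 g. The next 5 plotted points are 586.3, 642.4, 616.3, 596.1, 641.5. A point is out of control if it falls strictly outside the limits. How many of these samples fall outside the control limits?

0

All 5 points lie within [576.6, 674.4].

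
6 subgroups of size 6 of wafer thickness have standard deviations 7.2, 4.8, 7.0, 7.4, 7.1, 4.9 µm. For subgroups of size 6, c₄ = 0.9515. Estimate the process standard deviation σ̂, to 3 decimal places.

6.726

s̄ = (7.2 + 4.8 + 7.0 + 7.4 + 7.1 + 4.9) / 6 = 6.4000
σ̂ = s̄ / c₄ = 6.4000 / 0.9515 = 6.7262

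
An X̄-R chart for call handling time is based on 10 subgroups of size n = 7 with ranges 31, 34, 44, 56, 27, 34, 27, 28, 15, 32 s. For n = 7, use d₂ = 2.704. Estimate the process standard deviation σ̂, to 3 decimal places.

12.130

R̄ = (31 + 34 + 44 + 56 + 27 + 34 + 27 + 28 + 15 + 32) / 10 = 32.8000
σ̂ = R̄ / d₂ = 32.8000 / 2.704 = 12.1302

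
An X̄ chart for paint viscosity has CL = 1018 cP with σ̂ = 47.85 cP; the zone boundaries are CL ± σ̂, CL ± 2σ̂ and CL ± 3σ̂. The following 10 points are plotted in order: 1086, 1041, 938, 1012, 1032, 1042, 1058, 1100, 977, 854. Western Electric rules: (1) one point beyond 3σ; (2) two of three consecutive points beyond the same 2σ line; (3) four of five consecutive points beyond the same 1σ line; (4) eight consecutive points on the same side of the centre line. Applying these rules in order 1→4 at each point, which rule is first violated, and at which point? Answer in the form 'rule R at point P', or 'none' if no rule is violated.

Zone of each point (C = within 1σ̂, B = 1σ̂–2σ̂, A = 2σ̂–3σ̂, * = beyond 3σ̂; sign = side of CL): 1:+B, 2:+C, 3:-B, 4:-C, 5:+C, 6:+C, 7:+C, 8:+B, 9:-C, 10:-*
Rule 1 (one point beyond the 3σ limits) is satisfied at point 10.

rule 1 at point 10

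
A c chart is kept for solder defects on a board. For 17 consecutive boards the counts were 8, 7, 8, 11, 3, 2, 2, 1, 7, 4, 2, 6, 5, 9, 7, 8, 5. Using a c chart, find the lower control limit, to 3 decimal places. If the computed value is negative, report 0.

0.000

c̄ = (8 + 7 + 8 + 11 + 3 + 2 + 2 + 1 + 7 + 4 + 2 + 6 + 5 + 9 + 7 + 8 + 5) / 17 = 95 / 17 = 5.5882
LCL = c̄ − 3√c̄ = 5.5882 − 3 × 2.3639 = -1.5036 → 0 (cannot be negative)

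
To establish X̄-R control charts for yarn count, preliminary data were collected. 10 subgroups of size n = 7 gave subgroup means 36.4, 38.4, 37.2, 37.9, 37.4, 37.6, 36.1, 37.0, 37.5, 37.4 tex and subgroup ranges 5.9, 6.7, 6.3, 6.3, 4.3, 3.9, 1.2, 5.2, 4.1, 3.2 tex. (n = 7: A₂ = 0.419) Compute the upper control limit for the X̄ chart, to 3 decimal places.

39.263

X̄̄ = (36.4 + 38.4 + 37.2 + 37.9 + 37.4 + 37.6 + 36.1 + 37.0 + 37.5 + 37.4) / 10 = 372.9000 / 10 = 37.2900
R̄ = (5.9 + 6.7 + 6.3 + 6.3 + 4.3 + 3.9 + 1.2 + 5.2 + 4.1 + 3.2) / 10 = 47.1000 / 10 = 4.7100
UCL = X̄̄ + A₂·R̄ = 37.2900 + 0.419 × 4.7100 = 39.2635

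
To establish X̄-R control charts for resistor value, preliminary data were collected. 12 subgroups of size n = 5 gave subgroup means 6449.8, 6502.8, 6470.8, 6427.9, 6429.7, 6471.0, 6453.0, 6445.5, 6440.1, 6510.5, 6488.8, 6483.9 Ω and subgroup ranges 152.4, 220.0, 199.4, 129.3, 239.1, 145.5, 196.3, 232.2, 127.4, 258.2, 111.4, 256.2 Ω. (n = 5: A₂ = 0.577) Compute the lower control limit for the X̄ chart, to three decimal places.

6355.459

X̄̄ = (6449.8 + 6502.8 + 6470.8 + 6427.9 + 6429.7 + 6471.0 + 6453.0 + 6445.5 + 6440.1 + 6510.5 + 6488.8 + 6483.9) / 12 = 77573.8000 / 12 = 6464.4833
R̄ = (152.4 + 220.0 + 199.4 + 129.3 + 239.1 + 145.5 + 196.3 + 232.2 + 127.4 + 258.2 + 111.4 + 256.2) / 12 = 2267.4000 / 12 = 188.9500
LCL = X̄̄ − A₂·R̄ = 6464.4833 − 0.577 × 188.9500 = 6355.4592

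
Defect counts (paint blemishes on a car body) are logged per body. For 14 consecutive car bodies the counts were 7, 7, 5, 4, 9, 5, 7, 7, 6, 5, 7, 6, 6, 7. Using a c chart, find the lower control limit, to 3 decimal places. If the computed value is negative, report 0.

c̄ = (7 + 7 + 5 + 4 + 9 + 5 + 7 + 7 + 6 + 5 + 7 + 6 + 6 + 7) / 14 = 88 / 14 = 6.2857
LCL = c̄ − 3√c̄ = 6.2857 − 3 × 2.5071 = -1.2357 → 0 (cannot be negative)

0.000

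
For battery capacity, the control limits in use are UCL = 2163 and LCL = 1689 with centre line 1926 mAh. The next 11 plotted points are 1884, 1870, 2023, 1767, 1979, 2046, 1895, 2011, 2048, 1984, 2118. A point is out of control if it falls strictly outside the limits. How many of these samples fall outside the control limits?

0

All 11 points lie within [1689, 2163].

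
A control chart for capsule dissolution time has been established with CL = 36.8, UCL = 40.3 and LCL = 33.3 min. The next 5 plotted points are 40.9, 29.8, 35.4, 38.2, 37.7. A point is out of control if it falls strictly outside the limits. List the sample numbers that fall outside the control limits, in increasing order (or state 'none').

Compare each point to [33.3, 40.3]: sample 1 = 40.9 > UCL; sample 2 = 29.8 < LCL.

1, 2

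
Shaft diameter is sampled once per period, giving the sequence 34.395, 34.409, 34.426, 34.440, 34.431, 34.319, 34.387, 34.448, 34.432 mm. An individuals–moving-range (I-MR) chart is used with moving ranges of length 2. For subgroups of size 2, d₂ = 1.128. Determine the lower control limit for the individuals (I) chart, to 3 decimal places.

34.306

X̄ = (34.395 + 34.409 + 34.426 + 34.440 + 34.431 + 34.319 + 34.387 + 34.448 + 34.432) / 9 = 34.4097
Moving ranges: 0.014, 0.017, 0.014, 0.009, 0.112, 0.068, 0.061, 0.016; M̄R̄ = 0.3110 / 8 = 0.0389
LCL = X̄ − 3·M̄R̄/d₂ = 34.4097 − 3 × 0.0389 / 1.128 = 34.3063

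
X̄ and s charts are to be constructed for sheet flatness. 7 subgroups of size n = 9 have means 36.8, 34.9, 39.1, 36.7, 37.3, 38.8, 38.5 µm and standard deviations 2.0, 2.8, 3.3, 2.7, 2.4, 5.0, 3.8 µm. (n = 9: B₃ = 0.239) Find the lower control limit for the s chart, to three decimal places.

0.751

s̄ = (2.0 + 2.8 + 3.3 + 2.7 + 2.4 + 5.0 + 3.8) / 7 = 3.1429
LCL_s = B₃·s̄ = 0.239 × 3.1429 = 0.7511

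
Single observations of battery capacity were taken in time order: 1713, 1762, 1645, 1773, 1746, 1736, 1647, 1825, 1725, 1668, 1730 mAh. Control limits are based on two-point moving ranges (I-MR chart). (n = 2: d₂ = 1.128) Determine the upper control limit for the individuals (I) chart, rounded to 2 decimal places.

X̄ = (1713 + 1762 + 1645 + 1773 + 1746 + 1736 + 1647 + 1825 + 1725 + 1668 + 1730) / 11 = 1724.5455
Moving ranges: 49, 117, 128, 27, 10, 89, 178, 100, 57, 62; M̄R̄ = 817.0000 / 10 = 81.7000
UCL = X̄ + 3·M̄R̄/d₂ = 1724.5455 + 3 × 81.7000 / 1.128 = 1941.8327

1941.83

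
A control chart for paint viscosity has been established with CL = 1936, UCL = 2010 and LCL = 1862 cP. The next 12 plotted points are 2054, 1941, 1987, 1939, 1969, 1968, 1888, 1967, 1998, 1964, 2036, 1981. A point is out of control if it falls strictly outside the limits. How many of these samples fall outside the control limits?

Compare each point to [1862, 2010]: sample 1 = 2054 > UCL; sample 11 = 2036 > UCL.

2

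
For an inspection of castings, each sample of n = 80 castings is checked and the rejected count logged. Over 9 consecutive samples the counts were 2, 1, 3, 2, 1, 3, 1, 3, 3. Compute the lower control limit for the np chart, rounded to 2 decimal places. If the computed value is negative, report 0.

0.00

p̄ = Σdᵢ / (k·n) = 19 / (9 × 80) = 0.02639
LCL = np̄ − 3·√(np̄(1−p̄)) = 2.1111 − 3 × 1.4337 = -2.1899 → 0 (negative, so LCL = 0)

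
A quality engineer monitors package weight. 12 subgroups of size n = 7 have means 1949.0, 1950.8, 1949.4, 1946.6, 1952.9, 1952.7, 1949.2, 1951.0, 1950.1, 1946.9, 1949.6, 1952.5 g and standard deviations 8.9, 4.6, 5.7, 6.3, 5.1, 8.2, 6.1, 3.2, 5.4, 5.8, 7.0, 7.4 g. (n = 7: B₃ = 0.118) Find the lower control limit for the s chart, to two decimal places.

0.72

s̄ = (8.9 + 4.6 + 5.7 + 6.3 + 5.1 + 8.2 + 6.1 + 3.2 + 5.4 + 5.8 + 7.0 + 7.4) / 12 = 6.1417
LCL_s = B₃·s̄ = 0.118 × 6.1417 = 0.7247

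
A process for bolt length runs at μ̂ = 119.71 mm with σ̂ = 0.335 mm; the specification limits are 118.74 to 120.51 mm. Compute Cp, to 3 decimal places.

0.881

Cp = (USL − LSL) / (6σ̂) = (120.51 − 118.74) / (6 × 0.335) = 1.7700 / 2.0100 = 0.8806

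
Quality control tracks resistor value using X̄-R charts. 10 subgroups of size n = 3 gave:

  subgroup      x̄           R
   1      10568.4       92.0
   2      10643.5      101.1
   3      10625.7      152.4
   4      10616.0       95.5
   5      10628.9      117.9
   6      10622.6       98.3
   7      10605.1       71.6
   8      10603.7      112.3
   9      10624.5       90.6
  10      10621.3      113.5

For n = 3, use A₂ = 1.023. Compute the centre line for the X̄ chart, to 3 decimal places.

X̄̄ = (10568.4 + 10643.5 + 10625.7 + 10616.0 + 10628.9 + 10622.6 + 10605.1 + 10603.7 + 10624.5 + 10621.3) / 10 = 106159.7000 / 10 = 10615.9700
CL = X̄̄ = 10615.9700

10615.970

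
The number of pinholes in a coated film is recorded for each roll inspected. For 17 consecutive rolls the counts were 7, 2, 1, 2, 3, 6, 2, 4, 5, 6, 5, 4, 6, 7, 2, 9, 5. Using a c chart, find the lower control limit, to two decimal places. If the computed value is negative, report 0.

c̄ = (7 + 2 + 1 + 2 + 3 + 6 + 2 + 4 + 5 + 6 + 5 + 4 + 6 + 7 + 2 + 9 + 5) / 17 = 76 / 17 = 4.4706
LCL = c̄ − 3√c̄ = 4.4706 − 3 × 2.1144 = -1.8725 → 0 (cannot be negative)

0.00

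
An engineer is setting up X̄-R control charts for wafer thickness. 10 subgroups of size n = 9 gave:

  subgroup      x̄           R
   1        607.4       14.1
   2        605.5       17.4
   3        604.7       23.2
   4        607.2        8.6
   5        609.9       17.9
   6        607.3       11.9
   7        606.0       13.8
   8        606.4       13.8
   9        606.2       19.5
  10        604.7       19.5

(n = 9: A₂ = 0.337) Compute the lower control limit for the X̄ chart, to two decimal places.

X̄̄ = (607.4 + 605.5 + 604.7 + 607.2 + 609.9 + 607.3 + 606.0 + 606.4 + 606.2 + 604.7) / 10 = 6065.3000 / 10 = 606.5300
R̄ = (14.1 + 17.4 + 23.2 + 8.6 + 17.9 + 11.9 + 13.8 + 13.8 + 19.5 + 19.5) / 10 = 159.7000 / 10 = 15.9700
LCL = X̄̄ − A₂·R̄ = 606.5300 − 0.337 × 15.9700 = 601.1481

601.15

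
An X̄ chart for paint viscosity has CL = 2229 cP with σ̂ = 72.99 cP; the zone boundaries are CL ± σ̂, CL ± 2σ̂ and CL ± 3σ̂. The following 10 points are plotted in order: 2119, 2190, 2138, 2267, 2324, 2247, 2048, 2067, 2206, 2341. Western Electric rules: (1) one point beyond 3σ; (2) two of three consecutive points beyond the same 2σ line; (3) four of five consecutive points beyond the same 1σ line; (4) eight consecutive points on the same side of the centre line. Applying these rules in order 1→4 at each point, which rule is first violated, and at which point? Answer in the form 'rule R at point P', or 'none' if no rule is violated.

Zone of each point (C = within 1σ̂, B = 1σ̂–2σ̂, A = 2σ̂–3σ̂, * = beyond 3σ̂; sign = side of CL): 1:-B, 2:-C, 3:-B, 4:+C, 5:+B, 6:+C, 7:-A, 8:-A, 9:-C, 10:+B
Rule 2 (two of three consecutive points beyond the same 2σ limit) is satisfied at point 8.

rule 2 at point 8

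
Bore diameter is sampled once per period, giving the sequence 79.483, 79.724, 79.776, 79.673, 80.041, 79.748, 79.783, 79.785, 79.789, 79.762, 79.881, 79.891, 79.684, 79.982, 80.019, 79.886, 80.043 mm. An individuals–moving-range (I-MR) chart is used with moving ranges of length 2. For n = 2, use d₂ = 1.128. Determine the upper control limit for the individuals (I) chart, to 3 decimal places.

80.167

X̄ = (79.483 + 79.724 + 79.776 + 79.673 + 80.041 + 79.748 + 79.783 + 79.785 + 79.789 + 79.762 + 79.881 + 79.891 + 79.684 + 79.982 + 80.019 + 79.886 + 80.043) / 17 = 79.8206
Moving ranges: 0.241, 0.052, 0.103, 0.368, 0.293, 0.035, 0.002, 0.004, 0.027, 0.119, 0.010, 0.207, 0.298, 0.037, 0.133, 0.157; M̄R̄ = 2.0860 / 16 = 0.1304
UCL = X̄ + 3·M̄R̄/d₂ = 79.8206 + 3 × 0.1304 / 1.128 = 80.1673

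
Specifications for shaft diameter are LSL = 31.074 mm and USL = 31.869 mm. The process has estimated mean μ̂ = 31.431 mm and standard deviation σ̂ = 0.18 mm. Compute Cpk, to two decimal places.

0.66

Cpu = (USL − μ̂) / (3σ̂) = (31.869 − 31.431) / (3 × 0.18) = 0.8111; Cpl = (μ̂ − LSL) / (3σ̂) = (31.431 − 31.074) / (3 × 0.18) = 0.6611; Cpk = min(Cpu, Cpl) = 0.6611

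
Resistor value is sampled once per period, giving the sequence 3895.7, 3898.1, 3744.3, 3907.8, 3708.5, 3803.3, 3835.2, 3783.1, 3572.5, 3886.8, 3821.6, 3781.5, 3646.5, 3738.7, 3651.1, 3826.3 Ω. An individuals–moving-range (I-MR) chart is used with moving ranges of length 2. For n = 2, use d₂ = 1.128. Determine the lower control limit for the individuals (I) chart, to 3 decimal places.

X̄ = (3895.7 + 3898.1 + 3744.3 + 3907.8 + 3708.5 + 3803.3 + 3835.2 + 3783.1 + 3572.5 + 3886.8 + 3821.6 + 3781.5 + 3646.5 + 3738.7 + 3651.1 + 3826.3) / 16 = 3781.3125
Moving ranges: 2.4, 153.8, 163.5, 199.3, 94.8, 31.9, 52.1, 210.6, 314.3, 65.2, 40.1, 135.0, 92.2, 87.6, 175.2; M̄R̄ = 1818.0000 / 15 = 121.2000
LCL = X̄ − 3·M̄R̄/d₂ = 3781.3125 − 3 × 121.2000 / 1.128 = 3458.9721

3458.972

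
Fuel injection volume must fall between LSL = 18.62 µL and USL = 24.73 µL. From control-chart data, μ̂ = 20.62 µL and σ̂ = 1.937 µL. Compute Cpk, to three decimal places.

Cpu = (USL − μ̂) / (3σ̂) = (24.73 − 20.62) / (3 × 1.937) = 0.7073; Cpl = (μ̂ − LSL) / (3σ̂) = (20.62 − 18.62) / (3 × 1.937) = 0.3442; Cpk = min(Cpu, Cpl) = 0.3442

0.344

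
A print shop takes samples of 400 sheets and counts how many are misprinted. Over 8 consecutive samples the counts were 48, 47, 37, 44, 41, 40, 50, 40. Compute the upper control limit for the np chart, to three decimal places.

p̄ = Σdᵢ / (k·n) = 347 / (8 × 400) = 0.10844
UCL = np̄ + 3·√(np̄(1−p̄)) = 43.3750 + 3 × √(43.3750×0.89156) = 43.3750 + 3 × 6.2186 = 62.0309

62.031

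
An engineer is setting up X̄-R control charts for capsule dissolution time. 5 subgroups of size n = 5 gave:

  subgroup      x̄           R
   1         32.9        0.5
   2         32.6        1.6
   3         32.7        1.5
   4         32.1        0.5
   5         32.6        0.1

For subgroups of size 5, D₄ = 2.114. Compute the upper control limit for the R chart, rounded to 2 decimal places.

R̄ = (0.5 + 1.6 + 1.5 + 0.5 + 0.1) / 5 = 4.2000 / 5 = 0.8400
UCL_R = D₄·R̄ = 2.114 × 0.8400 = 1.7758

1.78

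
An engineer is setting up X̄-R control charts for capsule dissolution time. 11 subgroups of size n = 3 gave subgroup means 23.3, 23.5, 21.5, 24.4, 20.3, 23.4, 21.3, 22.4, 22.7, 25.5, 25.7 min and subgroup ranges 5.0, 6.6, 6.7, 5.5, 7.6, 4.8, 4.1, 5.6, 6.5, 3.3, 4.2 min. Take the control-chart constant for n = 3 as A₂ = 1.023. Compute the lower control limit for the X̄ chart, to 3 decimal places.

17.520

X̄̄ = (23.3 + 23.5 + 21.5 + 24.4 + 20.3 + 23.4 + 21.3 + 22.4 + 22.7 + 25.5 + 25.7) / 11 = 254.0000 / 11 = 23.0909
R̄ = (5.0 + 6.6 + 6.7 + 5.5 + 7.6 + 4.8 + 4.1 + 5.6 + 6.5 + 3.3 + 4.2) / 11 = 59.9000 / 11 = 5.4455
LCL = X̄̄ − A₂·R̄ = 23.0909 − 1.023 × 5.4455 = 17.5202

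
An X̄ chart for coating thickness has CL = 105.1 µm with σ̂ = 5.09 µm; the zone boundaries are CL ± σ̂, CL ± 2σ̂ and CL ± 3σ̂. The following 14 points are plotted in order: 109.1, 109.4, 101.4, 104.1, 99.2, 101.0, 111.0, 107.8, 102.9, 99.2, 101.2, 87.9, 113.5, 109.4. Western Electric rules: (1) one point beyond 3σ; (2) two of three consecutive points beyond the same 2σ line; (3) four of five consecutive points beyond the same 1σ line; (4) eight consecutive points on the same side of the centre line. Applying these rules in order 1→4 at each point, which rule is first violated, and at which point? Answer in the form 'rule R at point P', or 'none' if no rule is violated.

Zone of each point (C = within 1σ̂, B = 1σ̂–2σ̂, A = 2σ̂–3σ̂, * = beyond 3σ̂; sign = side of CL): 1:+C, 2:+C, 3:-C, 4:-C, 5:-B, 6:-C, 7:+B, 8:+C, 9:-C, 10:-B, 11:-C, 12:-*, 13:+B, 14:+C
Rule 1 (one point beyond the 3σ limits) is satisfied at point 12.

rule 1 at point 12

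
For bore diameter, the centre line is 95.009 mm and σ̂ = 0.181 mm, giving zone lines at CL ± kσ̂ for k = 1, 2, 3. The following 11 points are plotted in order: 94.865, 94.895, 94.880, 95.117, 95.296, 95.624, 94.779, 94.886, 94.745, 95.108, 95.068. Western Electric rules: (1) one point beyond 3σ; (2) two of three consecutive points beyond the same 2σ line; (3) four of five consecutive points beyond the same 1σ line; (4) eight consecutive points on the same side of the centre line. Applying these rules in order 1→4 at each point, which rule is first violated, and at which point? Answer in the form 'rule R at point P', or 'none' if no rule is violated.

rule 1 at point 6

Zone of each point (C = within 1σ̂, B = 1σ̂–2σ̂, A = 2σ̂–3σ̂, * = beyond 3σ̂; sign = side of CL): 1:-C, 2:-C, 3:-C, 4:+C, 5:+B, 6:+*, 7:-B, 8:-C, 9:-B, 10:+C, 11:+C
Rule 1 (one point beyond the 3σ limits) is satisfied at point 6.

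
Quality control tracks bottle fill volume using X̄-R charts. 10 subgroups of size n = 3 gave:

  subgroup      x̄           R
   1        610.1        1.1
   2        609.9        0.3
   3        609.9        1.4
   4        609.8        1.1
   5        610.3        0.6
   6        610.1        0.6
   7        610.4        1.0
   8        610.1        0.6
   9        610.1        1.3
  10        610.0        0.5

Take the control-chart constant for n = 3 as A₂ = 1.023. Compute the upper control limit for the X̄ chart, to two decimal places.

610.94

X̄̄ = (610.1 + 609.9 + 609.9 + 609.8 + 610.3 + 610.1 + 610.4 + 610.1 + 610.1 + 610.0) / 10 = 6100.7000 / 10 = 610.0700
R̄ = (1.1 + 0.3 + 1.4 + 1.1 + 0.6 + 0.6 + 1.0 + 0.6 + 1.3 + 0.5) / 10 = 8.5000 / 10 = 0.8500
UCL = X̄̄ + A₂·R̄ = 610.0700 + 1.023 × 0.8500 = 610.9395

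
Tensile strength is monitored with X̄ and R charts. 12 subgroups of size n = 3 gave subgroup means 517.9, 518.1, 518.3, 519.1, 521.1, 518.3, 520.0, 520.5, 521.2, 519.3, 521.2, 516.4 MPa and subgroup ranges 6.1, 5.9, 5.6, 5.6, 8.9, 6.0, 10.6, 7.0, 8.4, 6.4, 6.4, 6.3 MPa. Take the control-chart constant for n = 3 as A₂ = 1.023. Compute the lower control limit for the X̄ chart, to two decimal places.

X̄̄ = (517.9 + 518.1 + 518.3 + 519.1 + 521.1 + 518.3 + 520.0 + 520.5 + 521.2 + 519.3 + 521.2 + 516.4) / 12 = 6231.4000 / 12 = 519.2833
R̄ = (6.1 + 5.9 + 5.6 + 5.6 + 8.9 + 6.0 + 10.6 + 7.0 + 8.4 + 6.4 + 6.4 + 6.3) / 12 = 83.2000 / 12 = 6.9333
LCL = X̄̄ − A₂·R̄ = 519.2833 − 1.023 × 6.9333 = 512.1905

512.19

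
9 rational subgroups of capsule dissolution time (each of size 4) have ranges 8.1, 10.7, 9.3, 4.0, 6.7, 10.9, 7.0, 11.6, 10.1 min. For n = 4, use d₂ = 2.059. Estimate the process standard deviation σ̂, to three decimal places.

4.231

R̄ = (8.1 + 10.7 + 9.3 + 4.0 + 6.7 + 10.9 + 7.0 + 11.6 + 10.1) / 9 = 8.7111
σ̂ = R̄ / d₂ = 8.7111 / 2.059 = 4.2307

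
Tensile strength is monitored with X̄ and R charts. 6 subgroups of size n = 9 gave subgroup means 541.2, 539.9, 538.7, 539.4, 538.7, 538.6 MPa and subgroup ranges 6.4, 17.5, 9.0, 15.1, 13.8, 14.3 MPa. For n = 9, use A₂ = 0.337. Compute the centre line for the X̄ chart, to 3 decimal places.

539.417

X̄̄ = (541.2 + 539.9 + 538.7 + 539.4 + 538.7 + 538.6) / 6 = 3236.5000 / 6 = 539.4167
CL = X̄̄ = 539.4167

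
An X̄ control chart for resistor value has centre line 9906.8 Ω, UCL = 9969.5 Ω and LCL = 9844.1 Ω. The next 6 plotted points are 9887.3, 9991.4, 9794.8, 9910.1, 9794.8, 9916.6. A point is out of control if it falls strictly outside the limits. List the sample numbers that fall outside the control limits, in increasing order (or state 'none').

Compare each point to [9844.1, 9969.5]: sample 2 = 9991.4 > UCL; sample 3 = 9794.8 < LCL; sample 5 = 9794.8 < LCL.

2, 3, 5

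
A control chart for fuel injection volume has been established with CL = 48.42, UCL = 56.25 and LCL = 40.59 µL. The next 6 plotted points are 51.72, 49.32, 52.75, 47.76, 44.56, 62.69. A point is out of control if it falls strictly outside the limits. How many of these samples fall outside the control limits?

1

Compare each point to [40.59, 56.25]: sample 6 = 62.69 > UCL.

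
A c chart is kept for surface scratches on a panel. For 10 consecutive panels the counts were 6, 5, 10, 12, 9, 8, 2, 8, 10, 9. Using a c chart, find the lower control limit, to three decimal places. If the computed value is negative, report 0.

c̄ = (6 + 5 + 10 + 12 + 9 + 8 + 2 + 8 + 10 + 9) / 10 = 79 / 10 = 7.9000
LCL = c̄ − 3√c̄ = 7.9000 − 3 × 2.8107 = -0.5321 → 0 (cannot be negative)

0.000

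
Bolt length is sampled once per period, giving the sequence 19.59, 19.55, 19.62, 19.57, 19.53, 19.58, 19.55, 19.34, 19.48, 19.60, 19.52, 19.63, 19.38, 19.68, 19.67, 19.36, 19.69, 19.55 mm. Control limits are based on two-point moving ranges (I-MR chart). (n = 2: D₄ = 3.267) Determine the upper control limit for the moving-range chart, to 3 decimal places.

Moving ranges: 0.04, 0.07, 0.05, 0.04, 0.05, 0.03, 0.21, 0.14, 0.12, 0.08, 0.11, 0.25, 0.30, 0.01, 0.31, 0.33, 0.14; M̄R̄ = 2.2800 / 17 = 0.1341
UCL_MR = D₄·M̄R̄ = 3.267 × 0.1341 = 0.4382

0.438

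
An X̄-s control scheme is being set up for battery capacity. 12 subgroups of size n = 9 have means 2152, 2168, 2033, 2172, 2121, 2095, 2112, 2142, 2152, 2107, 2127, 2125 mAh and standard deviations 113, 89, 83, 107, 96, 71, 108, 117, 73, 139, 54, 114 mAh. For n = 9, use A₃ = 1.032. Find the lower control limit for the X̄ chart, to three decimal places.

X̄̄ = (2152 + 2168 + 2033 + 2172 + 2121 + 2095 + 2112 + 2142 + 2152 + 2107 + 2127 + 2125) / 12 = 2125.5000
s̄ = (113 + 89 + 83 + 107 + 96 + 71 + 108 + 117 + 73 + 139 + 54 + 114) / 12 = 97.0000
LCL = X̄̄ − A₃·s̄ = 2125.5000 − 1.032 × 97.0000 = 2025.3960

2025.396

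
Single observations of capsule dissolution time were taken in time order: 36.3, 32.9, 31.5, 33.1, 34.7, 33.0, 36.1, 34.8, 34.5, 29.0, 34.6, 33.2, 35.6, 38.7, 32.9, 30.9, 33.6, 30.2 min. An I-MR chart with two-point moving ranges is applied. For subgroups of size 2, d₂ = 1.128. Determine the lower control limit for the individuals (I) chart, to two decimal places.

26.40

X̄ = (36.3 + 32.9 + 31.5 + 33.1 + 34.7 + 33.0 + 36.1 + 34.8 + 34.5 + 29.0 + 34.6 + 33.2 + 35.6 + 38.7 + 32.9 + 30.9 + 33.6 + 30.2) / 18 = 33.6444
Moving ranges: 3.4, 1.4, 1.6, 1.6, 1.7, 3.1, 1.3, 0.3, 5.5, 5.6, 1.4, 2.4, 3.1, 5.8, 2.0, 2.7, 3.4; M̄R̄ = 46.3000 / 17 = 2.7235
LCL = X̄ − 3·M̄R̄/d₂ = 33.6444 − 3 × 2.7235 / 1.128 = 26.4010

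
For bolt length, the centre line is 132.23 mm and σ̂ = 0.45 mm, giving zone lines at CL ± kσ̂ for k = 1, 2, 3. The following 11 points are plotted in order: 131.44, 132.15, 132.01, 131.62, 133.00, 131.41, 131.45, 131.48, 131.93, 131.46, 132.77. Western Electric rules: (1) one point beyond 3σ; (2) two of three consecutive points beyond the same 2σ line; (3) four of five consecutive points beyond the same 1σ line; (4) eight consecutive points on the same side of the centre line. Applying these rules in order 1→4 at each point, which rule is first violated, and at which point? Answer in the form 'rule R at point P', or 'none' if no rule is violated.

Zone of each point (C = within 1σ̂, B = 1σ̂–2σ̂, A = 2σ̂–3σ̂, * = beyond 3σ̂; sign = side of CL): 1:-B, 2:-C, 3:-C, 4:-B, 5:+B, 6:-B, 7:-B, 8:-B, 9:-C, 10:-B, 11:+B
Rule 3 (four of five consecutive points beyond the same 1σ limit) is satisfied at point 8.

rule 3 at point 8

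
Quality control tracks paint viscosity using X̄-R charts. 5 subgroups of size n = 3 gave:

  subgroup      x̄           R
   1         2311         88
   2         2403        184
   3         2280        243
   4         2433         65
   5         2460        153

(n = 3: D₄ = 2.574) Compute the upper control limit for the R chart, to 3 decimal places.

R̄ = (88 + 184 + 243 + 65 + 153) / 5 = 733.0000 / 5 = 146.6000
UCL_R = D₄·R̄ = 2.574 × 146.6000 = 377.3484

377.348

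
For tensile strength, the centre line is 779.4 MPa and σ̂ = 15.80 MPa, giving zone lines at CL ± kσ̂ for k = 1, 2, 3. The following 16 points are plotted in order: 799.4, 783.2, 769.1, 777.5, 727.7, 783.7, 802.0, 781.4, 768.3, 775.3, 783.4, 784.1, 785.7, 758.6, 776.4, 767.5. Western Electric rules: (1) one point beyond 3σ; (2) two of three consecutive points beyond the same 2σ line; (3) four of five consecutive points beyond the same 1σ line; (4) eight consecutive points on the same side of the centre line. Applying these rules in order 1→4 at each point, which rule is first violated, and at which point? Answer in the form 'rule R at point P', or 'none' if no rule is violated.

Zone of each point (C = within 1σ̂, B = 1σ̂–2σ̂, A = 2σ̂–3σ̂, * = beyond 3σ̂; sign = side of CL): 1:+B, 2:+C, 3:-C, 4:-C, 5:-*, 6:+C, 7:+B, 8:+C, 9:-C, 10:-C, 11:+C, 12:+C, 13:+C, 14:-B, 15:-C, 16:-C
Rule 1 (one point beyond the 3σ limits) is satisfied at point 5.

rule 1 at point 5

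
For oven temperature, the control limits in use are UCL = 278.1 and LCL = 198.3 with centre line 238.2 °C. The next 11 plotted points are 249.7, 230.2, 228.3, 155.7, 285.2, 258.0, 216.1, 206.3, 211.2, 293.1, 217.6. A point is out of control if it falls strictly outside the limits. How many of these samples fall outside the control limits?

Compare each point to [198.3, 278.1]: sample 4 = 155.7 < LCL; sample 5 = 285.2 > UCL; sample 10 = 293.1 > UCL.

3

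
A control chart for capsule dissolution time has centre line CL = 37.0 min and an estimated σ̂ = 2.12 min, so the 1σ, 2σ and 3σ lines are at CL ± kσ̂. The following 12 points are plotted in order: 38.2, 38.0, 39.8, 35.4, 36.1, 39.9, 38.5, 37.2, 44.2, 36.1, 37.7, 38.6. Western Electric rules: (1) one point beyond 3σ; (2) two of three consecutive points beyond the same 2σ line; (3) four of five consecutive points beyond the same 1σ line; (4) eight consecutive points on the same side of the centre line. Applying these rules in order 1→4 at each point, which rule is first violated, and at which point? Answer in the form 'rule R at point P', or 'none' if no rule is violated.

Zone of each point (C = within 1σ̂, B = 1σ̂–2σ̂, A = 2σ̂–3σ̂, * = beyond 3σ̂; sign = side of CL): 1:+C, 2:+C, 3:+B, 4:-C, 5:-C, 6:+B, 7:+C, 8:+C, 9:+*, 10:-C, 11:+C, 12:+C
Rule 1 (one point beyond the 3σ limits) is satisfied at point 9.

rule 1 at point 9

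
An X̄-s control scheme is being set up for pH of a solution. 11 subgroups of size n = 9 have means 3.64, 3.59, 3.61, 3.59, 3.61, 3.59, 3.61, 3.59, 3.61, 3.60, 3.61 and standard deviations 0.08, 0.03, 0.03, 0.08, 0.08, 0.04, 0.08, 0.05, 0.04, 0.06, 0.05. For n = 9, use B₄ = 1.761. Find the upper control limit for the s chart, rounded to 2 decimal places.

s̄ = (0.08 + 0.03 + 0.03 + 0.08 + 0.08 + 0.04 + 0.08 + 0.05 + 0.04 + 0.06 + 0.05) / 11 = 0.0564
UCL_s = B₄·s̄ = 1.761 × 0.0564 = 0.0993

0.10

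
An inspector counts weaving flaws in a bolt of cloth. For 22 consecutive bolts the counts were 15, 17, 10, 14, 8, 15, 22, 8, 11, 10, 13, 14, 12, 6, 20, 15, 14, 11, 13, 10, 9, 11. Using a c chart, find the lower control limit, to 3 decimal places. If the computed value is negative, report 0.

1.972

c̄ = (15 + 17 + 10 + 14 + 8 + 15 + 22 + 8 + 11 + 10 + 13 + 14 + 12 + 6 + 20 + 15 + 14 + 11 + 13 + 10 + 9 + 11) / 22 = 278 / 22 = 12.6364
LCL = c̄ − 3√c̄ = 12.6364 − 3 × 3.5548 = 1.9721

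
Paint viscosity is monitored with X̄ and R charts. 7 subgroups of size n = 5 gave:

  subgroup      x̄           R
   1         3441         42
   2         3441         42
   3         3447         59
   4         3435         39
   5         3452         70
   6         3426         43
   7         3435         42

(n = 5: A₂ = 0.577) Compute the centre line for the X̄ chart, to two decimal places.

3439.57

X̄̄ = (3441 + 3441 + 3447 + 3435 + 3452 + 3426 + 3435) / 7 = 24077.0000 / 7 = 3439.5714
CL = X̄̄ = 3439.5714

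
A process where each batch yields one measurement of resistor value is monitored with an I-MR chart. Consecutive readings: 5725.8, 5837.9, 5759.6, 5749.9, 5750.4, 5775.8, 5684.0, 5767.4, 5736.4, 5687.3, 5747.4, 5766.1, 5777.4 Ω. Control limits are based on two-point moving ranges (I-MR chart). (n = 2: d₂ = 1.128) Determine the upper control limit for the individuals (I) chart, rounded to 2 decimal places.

X̄ = (5725.8 + 5837.9 + 5759.6 + 5749.9 + 5750.4 + 5775.8 + 5684.0 + 5767.4 + 5736.4 + 5687.3 + 5747.4 + 5766.1 + 5777.4) / 13 = 5751.1846
Moving ranges: 112.1, 78.3, 9.7, 0.5, 25.4, 91.8, 83.4, 31.0, 49.1, 60.1, 18.7, 11.3; M̄R̄ = 571.4000 / 12 = 47.6167
UCL = X̄ + 3·M̄R̄/d₂ = 5751.1846 + 3 × 47.6167 / 1.128 = 5877.8247

5877.82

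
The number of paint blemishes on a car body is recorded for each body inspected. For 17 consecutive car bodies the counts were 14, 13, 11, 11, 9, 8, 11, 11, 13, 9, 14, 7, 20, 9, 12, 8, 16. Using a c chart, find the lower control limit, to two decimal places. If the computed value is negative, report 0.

c̄ = (14 + 13 + 11 + 11 + 9 + 8 + 11 + 11 + 13 + 9 + 14 + 7 + 20 + 9 + 12 + 8 + 16) / 17 = 196 / 17 = 11.5294
LCL = c̄ − 3√c̄ = 11.5294 − 3 × 3.3955 = 1.3429

1.34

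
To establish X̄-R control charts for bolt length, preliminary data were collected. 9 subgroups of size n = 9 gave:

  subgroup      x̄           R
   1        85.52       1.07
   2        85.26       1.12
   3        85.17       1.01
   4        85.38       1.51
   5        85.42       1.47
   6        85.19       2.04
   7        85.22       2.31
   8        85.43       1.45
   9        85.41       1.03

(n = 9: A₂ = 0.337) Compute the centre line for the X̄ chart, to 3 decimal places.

X̄̄ = (85.52 + 85.26 + 85.17 + 85.38 + 85.42 + 85.19 + 85.22 + 85.43 + 85.41) / 9 = 768.0000 / 9 = 85.3333
CL = X̄̄ = 85.3333

85.333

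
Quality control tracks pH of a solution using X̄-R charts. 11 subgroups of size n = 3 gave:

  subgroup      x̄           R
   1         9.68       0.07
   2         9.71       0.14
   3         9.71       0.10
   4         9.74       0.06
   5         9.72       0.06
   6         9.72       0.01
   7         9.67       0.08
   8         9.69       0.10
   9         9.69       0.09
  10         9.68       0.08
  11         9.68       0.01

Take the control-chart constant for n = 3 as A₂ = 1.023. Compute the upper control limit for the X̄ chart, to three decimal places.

X̄̄ = (9.68 + 9.71 + 9.71 + 9.74 + 9.72 + 9.72 + 9.67 + 9.69 + 9.69 + 9.68 + 9.68) / 11 = 106.6900 / 11 = 9.6991
R̄ = (0.07 + 0.14 + 0.10 + 0.06 + 0.06 + 0.01 + 0.08 + 0.10 + 0.09 + 0.08 + 0.01) / 11 = 0.8000 / 11 = 0.0727
UCL = X̄̄ + A₂·R̄ = 9.6991 + 1.023 × 0.0727 = 9.7735

9.773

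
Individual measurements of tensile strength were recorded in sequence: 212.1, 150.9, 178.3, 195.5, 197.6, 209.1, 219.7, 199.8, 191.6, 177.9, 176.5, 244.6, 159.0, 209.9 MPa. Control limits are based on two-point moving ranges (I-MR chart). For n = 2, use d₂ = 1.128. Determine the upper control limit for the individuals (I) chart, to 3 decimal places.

X̄ = (212.1 + 150.9 + 178.3 + 195.5 + 197.6 + 209.1 + 219.7 + 199.8 + 191.6 + 177.9 + 176.5 + 244.6 + 159.0 + 209.9) / 14 = 194.4643
Moving ranges: 61.2, 27.4, 17.2, 2.1, 11.5, 10.6, 19.9, 8.2, 13.7, 1.4, 68.1, 85.6, 50.9; M̄R̄ = 377.8000 / 13 = 29.0615
UCL = X̄ + 3·M̄R̄/d₂ = 194.4643 + 3 × 29.0615 / 1.128 = 271.7556

271.756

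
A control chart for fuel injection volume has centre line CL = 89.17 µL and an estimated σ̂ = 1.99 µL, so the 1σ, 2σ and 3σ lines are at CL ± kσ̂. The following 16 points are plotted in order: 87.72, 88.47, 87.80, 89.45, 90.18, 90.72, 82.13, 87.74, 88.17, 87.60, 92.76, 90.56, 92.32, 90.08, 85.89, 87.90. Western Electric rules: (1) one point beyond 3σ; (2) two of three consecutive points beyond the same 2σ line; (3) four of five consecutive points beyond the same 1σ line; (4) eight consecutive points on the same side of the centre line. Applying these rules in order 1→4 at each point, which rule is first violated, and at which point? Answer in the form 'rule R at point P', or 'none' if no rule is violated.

rule 1 at point 7

Zone of each point (C = within 1σ̂, B = 1σ̂–2σ̂, A = 2σ̂–3σ̂, * = beyond 3σ̂; sign = side of CL): 1:-C, 2:-C, 3:-C, 4:+C, 5:+C, 6:+C, 7:-*, 8:-C, 9:-C, 10:-C, 11:+B, 12:+C, 13:+B, 14:+C, 15:-B, 16:-C
Rule 1 (one point beyond the 3σ limits) is satisfied at point 7.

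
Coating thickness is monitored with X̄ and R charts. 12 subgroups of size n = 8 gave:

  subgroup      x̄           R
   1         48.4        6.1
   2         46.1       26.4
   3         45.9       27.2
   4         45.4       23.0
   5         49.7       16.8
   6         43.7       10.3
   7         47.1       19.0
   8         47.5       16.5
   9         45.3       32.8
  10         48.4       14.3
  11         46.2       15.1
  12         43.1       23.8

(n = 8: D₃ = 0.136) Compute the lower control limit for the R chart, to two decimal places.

2.62

R̄ = (6.1 + 26.4 + 27.2 + 23.0 + 16.8 + 10.3 + 19.0 + 16.5 + 32.8 + 14.3 + 15.1 + 23.8) / 12 = 231.3000 / 12 = 19.2750
LCL_R = D₃·R̄ = 0.136 × 19.2750 = 2.6214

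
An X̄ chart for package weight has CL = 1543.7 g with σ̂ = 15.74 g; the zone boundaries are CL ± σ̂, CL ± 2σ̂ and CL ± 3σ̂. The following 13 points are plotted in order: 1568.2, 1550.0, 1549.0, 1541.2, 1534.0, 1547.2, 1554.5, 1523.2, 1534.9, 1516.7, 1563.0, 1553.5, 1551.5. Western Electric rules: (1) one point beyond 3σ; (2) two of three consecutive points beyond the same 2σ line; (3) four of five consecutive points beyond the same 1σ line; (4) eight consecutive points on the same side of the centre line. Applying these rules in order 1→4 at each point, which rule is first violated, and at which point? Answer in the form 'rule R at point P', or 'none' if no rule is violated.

none

Zone of each point (C = within 1σ̂, B = 1σ̂–2σ̂, A = 2σ̂–3σ̂, * = beyond 3σ̂; sign = side of CL): 1:+B, 2:+C, 3:+C, 4:-C, 5:-C, 6:+C, 7:+C, 8:-B, 9:-C, 10:-B, 11:+B, 12:+C, 13:+C
No rule fires across all 13 points.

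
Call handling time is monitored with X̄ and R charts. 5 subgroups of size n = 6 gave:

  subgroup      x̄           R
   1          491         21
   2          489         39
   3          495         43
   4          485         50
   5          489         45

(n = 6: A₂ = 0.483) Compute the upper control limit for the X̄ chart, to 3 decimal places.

X̄̄ = (491 + 489 + 495 + 485 + 489) / 5 = 2449.0000 / 5 = 489.8000
R̄ = (21 + 39 + 43 + 50 + 45) / 5 = 198.0000 / 5 = 39.6000
UCL = X̄̄ + A₂·R̄ = 489.8000 + 0.483 × 39.6000 = 508.9268

508.927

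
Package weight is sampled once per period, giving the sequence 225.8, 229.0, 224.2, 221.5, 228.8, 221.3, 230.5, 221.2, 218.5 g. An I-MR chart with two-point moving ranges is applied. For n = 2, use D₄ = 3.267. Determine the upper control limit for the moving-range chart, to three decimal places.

Moving ranges: 3.2, 4.8, 2.7, 7.3, 7.5, 9.2, 9.3, 2.7; M̄R̄ = 46.7000 / 8 = 5.8375
UCL_MR = D₄·M̄R̄ = 3.267 × 5.8375 = 19.0711

19.071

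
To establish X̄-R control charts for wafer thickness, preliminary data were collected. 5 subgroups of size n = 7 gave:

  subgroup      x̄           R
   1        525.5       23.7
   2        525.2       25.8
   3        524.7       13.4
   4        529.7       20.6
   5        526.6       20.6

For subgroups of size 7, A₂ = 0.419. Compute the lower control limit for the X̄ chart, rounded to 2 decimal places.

X̄̄ = (525.5 + 525.2 + 524.7 + 529.7 + 526.6) / 5 = 2631.7000 / 5 = 526.3400
R̄ = (23.7 + 25.8 + 13.4 + 20.6 + 20.6) / 5 = 104.1000 / 5 = 20.8200
LCL = X̄̄ − A₂·R̄ = 526.3400 − 0.419 × 20.8200 = 517.6164

517.62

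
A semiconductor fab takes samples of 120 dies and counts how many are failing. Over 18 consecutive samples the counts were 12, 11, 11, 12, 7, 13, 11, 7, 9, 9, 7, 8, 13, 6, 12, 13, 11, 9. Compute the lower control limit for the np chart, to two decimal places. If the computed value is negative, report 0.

p̄ = Σdᵢ / (k·n) = 181 / (18 × 120) = 0.08380
LCL = np̄ − 3·√(np̄(1−p̄)) = 10.0556 − 3 × 3.0353 = 0.9497

0.95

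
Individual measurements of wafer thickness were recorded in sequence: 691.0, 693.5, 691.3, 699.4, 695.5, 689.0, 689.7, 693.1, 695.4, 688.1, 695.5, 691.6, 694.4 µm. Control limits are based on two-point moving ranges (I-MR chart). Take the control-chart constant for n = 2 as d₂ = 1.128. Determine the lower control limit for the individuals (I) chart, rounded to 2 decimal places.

X̄ = (691.0 + 693.5 + 691.3 + 699.4 + 695.5 + 689.0 + 689.7 + 693.1 + 695.4 + 688.1 + 695.5 + 691.6 + 694.4) / 13 = 692.8846
Moving ranges: 2.5, 2.2, 8.1, 3.9, 6.5, 0.7, 3.4, 2.3, 7.3, 7.4, 3.9, 2.8; M̄R̄ = 51.0000 / 12 = 4.2500
LCL = X̄ − 3·M̄R̄/d₂ = 692.8846 − 3 × 4.2500 / 1.128 = 681.5814

681.58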